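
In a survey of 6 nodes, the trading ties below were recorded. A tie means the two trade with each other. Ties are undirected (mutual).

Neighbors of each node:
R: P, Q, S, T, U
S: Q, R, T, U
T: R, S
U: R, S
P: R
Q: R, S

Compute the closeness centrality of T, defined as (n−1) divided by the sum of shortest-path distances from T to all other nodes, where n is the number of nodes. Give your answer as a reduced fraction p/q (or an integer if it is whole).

Distances from T: P:2, Q:2, R:1, S:1, U:2. Sum = 8.
n = 6, so closeness = 5/8.

5/8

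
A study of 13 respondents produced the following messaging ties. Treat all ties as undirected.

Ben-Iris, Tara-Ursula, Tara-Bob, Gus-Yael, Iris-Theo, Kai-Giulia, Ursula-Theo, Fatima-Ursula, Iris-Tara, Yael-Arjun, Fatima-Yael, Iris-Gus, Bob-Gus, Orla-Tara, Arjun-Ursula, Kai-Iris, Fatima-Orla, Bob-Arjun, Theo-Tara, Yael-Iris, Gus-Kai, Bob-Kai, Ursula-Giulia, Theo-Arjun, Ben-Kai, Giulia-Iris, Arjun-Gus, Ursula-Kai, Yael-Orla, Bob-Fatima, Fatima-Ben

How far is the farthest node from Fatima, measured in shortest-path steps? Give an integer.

2

Distances from Fatima: Arjun:2, Ben:1, Bob:1, Giulia:2, Gus:2, Iris:2, Kai:2, Orla:1, Tara:2, Theo:2, Ursula:1, Yael:1.
The largest is 2 (to Kai, Arjun, Gus, Tara, Iris, Giulia, and Theo), so the eccentricity of Fatima is 2.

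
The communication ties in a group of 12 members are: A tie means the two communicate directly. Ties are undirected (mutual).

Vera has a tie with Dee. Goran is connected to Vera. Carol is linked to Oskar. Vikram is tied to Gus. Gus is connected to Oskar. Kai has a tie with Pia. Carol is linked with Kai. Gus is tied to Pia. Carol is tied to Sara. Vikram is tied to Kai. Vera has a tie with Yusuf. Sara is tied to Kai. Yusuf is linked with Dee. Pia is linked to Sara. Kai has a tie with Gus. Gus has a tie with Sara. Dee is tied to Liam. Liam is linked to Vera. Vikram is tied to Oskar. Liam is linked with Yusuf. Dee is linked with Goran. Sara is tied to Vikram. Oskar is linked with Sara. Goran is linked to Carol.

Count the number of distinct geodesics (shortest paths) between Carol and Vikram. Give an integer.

The shortest distance is 2. The length-2 paths are: Carol–Oskar–Vikram; Carol–Sara–Vikram; Carol–Kai–Vikram.
That gives 3 distinct shortest paths.

3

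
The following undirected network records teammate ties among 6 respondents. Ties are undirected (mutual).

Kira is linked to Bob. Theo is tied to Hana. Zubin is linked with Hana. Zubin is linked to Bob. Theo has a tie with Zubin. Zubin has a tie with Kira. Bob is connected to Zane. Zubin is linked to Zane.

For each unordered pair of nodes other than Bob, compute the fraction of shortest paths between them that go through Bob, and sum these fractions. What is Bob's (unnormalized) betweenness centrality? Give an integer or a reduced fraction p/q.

1/2

Pairs whose geodesics pass through Bob — Zane–Kira: 1/2.
All other pairs contribute 0.
Summing the contributions gives betweenness(Bob) = 1/2.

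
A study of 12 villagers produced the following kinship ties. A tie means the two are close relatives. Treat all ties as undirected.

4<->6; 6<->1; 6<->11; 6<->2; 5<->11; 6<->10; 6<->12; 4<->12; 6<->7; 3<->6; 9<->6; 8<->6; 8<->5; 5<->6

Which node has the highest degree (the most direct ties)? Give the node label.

6

Degrees — 1:1, 2:1, 3:1, 4:2, 5:3, 6:11, 7:1, 8:2, 9:1, 10:1, 11:2, 12:2.
The maximum is 11, attained only by 6.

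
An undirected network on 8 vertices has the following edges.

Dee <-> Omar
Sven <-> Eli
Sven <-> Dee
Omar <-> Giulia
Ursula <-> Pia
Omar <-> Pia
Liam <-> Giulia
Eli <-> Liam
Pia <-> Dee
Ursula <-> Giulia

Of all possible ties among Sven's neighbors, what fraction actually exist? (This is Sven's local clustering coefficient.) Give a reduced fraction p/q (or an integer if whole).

Sven's neighbors: Dee and Eli (k = 2).
Possible neighbor pairs: C(2,2) = 1. Edges among them: none → e = 0.
Clustering(Sven) = 0/1.

0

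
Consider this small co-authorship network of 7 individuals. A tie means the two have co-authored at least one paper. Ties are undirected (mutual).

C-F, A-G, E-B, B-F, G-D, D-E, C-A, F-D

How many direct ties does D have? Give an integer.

3

D is directly tied to E, F, and G. That is 3 neighbors, so the degree of D is 3.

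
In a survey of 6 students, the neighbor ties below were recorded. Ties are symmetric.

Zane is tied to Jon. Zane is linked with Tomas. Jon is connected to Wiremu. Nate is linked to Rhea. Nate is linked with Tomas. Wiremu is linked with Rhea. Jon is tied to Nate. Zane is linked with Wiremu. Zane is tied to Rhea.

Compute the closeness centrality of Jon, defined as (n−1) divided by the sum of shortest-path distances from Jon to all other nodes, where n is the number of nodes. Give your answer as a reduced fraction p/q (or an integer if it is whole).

5/7

Distances from Jon: Nate:1, Rhea:2, Tomas:2, Wiremu:1, Zane:1. Sum = 7.
n = 6, so closeness = 5/7.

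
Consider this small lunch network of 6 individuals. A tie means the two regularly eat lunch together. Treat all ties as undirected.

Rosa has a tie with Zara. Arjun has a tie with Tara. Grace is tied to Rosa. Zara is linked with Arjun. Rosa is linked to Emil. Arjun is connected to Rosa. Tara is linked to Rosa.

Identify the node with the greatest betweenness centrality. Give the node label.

Unnormalized betweenness of each node: Arjun:1/2, Emil:0, Grace:0, Rosa:15/2, Tara:0, Zara:0.
Rosa has the largest value, 15/2, making it the main broker — the node through which the most shortest paths run.

Rosa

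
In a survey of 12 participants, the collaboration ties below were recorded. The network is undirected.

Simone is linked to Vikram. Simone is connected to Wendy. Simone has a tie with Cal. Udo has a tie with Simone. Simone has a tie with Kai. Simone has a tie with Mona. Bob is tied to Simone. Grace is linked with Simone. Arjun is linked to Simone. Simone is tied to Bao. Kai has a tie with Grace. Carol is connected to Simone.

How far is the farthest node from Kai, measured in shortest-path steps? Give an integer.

Distances from Kai: Arjun:2, Bao:2, Bob:2, Cal:2, Carol:2, Grace:1, Mona:2, Simone:1, Udo:2, Vikram:2, Wendy:2.
The largest is 2 (to Vikram, Wendy, Mona, Carol, Bao, Bob, Cal, Udo, and Arjun), so the eccentricity of Kai is 2.

2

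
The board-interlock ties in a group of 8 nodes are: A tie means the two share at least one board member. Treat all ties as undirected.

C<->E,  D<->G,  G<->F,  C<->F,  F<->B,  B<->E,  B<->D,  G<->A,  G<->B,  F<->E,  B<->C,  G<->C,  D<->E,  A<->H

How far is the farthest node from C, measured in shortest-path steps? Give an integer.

3

Distances from C: A:2, B:1, D:2, E:1, F:1, G:1, H:3.
The largest is 3 (to H), so the eccentricity of C is 3.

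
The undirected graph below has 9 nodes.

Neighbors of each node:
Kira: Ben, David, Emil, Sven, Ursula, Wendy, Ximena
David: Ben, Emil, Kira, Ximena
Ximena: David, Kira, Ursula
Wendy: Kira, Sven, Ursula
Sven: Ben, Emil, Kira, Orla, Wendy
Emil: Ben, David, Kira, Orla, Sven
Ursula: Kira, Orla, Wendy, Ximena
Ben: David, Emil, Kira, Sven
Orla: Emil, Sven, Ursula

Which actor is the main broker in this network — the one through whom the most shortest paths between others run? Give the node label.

Kira

Unnormalized betweenness of each node: Ben:1/3, David:1, Emil:13/6, Kira:43/6, Orla:5/6, Sven:7/3, Ursula:7/3, Wendy:1/3, Ximena:1/2.
Kira has the largest value, 43/6, making it the main broker — the node through which the most shortest paths run.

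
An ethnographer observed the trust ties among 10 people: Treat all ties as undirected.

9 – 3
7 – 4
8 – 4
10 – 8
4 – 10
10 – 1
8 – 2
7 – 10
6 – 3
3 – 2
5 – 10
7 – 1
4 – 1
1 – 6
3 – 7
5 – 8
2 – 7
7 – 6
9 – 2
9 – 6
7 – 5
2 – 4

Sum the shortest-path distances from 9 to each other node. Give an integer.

Distances from 9: 1:2, 2:1, 3:1, 4:2, 5:3, 6:1, 7:2, 8:2, 10:3.
Sum = 2 + 1 + 1 + 2 + 3 + 1 + 2 + 2 + 3 = 17.

17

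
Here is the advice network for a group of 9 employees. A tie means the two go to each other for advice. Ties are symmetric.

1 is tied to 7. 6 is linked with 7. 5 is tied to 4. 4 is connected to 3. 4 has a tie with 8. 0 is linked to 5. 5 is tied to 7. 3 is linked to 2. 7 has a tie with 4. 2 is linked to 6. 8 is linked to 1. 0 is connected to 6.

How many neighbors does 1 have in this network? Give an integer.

1 is directly tied to 7 and 8. That is 2 neighbors, so the degree of 1 is 2.

2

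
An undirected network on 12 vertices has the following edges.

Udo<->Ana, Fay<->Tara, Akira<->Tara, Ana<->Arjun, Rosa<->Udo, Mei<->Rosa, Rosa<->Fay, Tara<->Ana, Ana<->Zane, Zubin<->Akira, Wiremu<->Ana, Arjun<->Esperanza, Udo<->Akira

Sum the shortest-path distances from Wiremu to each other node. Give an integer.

Distances from Wiremu: Akira:3, Ana:1, Arjun:2, Esperanza:3, Fay:3, Mei:4, Rosa:3, Tara:2, Udo:2, Zane:2, Zubin:4.
Sum = 3 + 1 + 2 + 3 + 3 + 4 + 3 + 2 + 2 + 2 + 4 = 29.

29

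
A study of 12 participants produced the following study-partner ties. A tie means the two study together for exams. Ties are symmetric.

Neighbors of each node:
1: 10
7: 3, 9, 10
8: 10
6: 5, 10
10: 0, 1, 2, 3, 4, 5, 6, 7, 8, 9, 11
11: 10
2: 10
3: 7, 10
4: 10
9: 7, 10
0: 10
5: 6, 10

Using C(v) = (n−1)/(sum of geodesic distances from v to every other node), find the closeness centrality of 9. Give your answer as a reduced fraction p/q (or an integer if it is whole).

Distances from 9: 0:2, 1:2, 2:2, 3:2, 4:2, 5:2, 6:2, 7:1, 8:2, 10:1, 11:2. Sum = 20.
n = 12, so closeness = 11/20.

11/20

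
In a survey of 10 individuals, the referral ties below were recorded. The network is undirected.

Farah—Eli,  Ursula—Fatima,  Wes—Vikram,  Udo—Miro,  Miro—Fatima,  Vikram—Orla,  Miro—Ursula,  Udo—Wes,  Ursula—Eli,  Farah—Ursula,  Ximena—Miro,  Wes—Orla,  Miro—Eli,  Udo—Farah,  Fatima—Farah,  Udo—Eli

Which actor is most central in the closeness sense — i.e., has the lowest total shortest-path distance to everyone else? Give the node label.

Farness (sum of distances to all others) for each node — Eli:16, Farah:17, Fatima:20, Miro:15, Orla:25, Udo:14, Ursula:19, Vikram:25, Wes:18, Ximena:23.
The smallest farness is 14, for Udo, so Udo has the highest closeness.

Udo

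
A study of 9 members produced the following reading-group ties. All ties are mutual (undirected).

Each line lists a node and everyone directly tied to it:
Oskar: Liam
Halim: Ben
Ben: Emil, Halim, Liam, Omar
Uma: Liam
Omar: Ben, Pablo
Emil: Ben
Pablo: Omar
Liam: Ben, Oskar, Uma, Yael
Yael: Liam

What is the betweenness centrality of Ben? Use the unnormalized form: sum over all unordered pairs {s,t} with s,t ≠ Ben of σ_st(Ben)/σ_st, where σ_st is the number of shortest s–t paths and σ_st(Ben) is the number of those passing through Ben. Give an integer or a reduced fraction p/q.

21

Pairs whose geodesics pass through Ben — Oskar–Omar: 1; Oskar–Pablo: 1; Oskar–Emil: 1; Oskar–Halim: 1; Uma–Omar: 1; Uma–Pablo: 1; Uma–Emil: 1; Uma–Halim: 1; Omar–Liam: 1; Omar–Yael: 1; Omar–Emil: 1; Omar–Halim: 1; Pablo–Liam: 1; Pablo–Yael: 1 … (+7 more pairs).
All other pairs contribute 0.
Summing the contributions gives betweenness(Ben) = 21.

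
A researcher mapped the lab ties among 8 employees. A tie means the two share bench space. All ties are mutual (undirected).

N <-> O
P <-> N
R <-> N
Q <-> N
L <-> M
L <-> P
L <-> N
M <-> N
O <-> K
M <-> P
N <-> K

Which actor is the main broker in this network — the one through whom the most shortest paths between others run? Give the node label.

Unnormalized betweenness of each node: K:0, L:0, M:0, N:17, O:0, P:0, Q:0, R:0.
N has the largest value, 17, making it the main broker — the node through which the most shortest paths run.

N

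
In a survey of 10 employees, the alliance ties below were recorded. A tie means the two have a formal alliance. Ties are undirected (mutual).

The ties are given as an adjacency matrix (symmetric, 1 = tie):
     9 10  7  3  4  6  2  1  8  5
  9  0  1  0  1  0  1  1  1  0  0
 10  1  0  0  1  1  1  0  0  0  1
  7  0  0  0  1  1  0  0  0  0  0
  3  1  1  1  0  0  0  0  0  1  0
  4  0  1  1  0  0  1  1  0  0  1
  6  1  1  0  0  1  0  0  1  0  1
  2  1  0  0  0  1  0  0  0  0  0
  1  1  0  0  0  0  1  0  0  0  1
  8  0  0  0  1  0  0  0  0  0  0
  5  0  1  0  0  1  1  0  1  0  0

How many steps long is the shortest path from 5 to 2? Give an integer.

One shortest route is 5 – 4 – 2, which uses 2 edges, and 5 and 2 are not directly tied, so nothing shorter exists. So d(5,2) = 2.

2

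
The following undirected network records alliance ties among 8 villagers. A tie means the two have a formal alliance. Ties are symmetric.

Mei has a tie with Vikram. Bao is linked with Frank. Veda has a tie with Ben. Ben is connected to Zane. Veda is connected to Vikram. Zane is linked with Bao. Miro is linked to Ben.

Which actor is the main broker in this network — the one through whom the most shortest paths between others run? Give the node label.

Ben

Unnormalized betweenness of each node: Bao:6, Ben:15, Frank:0, Mei:0, Miro:0, Veda:10, Vikram:6, Zane:10.
Ben has the largest value, 15, making it the main broker — the node through which the most shortest paths run.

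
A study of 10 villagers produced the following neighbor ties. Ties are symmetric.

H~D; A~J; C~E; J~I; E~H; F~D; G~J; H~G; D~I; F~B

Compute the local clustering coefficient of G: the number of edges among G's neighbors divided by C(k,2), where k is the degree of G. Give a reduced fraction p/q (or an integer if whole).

0

G's neighbors: H and J (k = 2).
Possible neighbor pairs: C(2,2) = 1. Edges among them: none → e = 0.
Clustering(G) = 0/1.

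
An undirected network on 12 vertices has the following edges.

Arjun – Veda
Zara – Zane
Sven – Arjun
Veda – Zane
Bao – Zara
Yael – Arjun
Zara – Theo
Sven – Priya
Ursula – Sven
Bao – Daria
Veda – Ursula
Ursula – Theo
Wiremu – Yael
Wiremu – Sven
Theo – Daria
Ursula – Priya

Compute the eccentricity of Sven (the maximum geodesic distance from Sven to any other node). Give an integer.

Distances from Sven: Arjun:1, Bao:4, Daria:3, Priya:1, Theo:2, Ursula:1, Veda:2, Wiremu:1, Yael:2, Zane:3, Zara:3.
The largest is 4 (to Bao), so the eccentricity of Sven is 4.

4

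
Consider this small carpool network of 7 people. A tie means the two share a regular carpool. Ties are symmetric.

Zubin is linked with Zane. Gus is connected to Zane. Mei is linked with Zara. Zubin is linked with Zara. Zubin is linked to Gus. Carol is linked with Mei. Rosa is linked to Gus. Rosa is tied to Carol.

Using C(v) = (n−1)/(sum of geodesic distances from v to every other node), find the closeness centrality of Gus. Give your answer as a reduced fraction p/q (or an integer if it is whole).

3/5

Distances from Gus: Carol:2, Mei:3, Rosa:1, Zane:1, Zara:2, Zubin:1. Sum = 10.
n = 7, so closeness = 6/10 = 3/5.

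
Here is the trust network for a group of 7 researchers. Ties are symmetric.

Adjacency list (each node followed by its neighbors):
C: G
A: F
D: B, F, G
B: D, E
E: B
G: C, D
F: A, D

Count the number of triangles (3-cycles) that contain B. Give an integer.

B's neighbors are D and E, but none of them are tied to each other, so no triangle contains B.

0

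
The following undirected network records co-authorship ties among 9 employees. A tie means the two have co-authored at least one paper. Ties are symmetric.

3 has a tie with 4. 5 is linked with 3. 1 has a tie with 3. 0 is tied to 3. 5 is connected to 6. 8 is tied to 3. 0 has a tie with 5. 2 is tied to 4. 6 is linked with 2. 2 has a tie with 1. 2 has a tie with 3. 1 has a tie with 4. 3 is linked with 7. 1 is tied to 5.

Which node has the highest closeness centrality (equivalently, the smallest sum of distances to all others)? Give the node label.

3

Farness (sum of distances to all others) for each node — 0:14, 1:12, 2:12, 3:9, 4:13, 5:12, 6:16, 7:16, 8:16.
The smallest farness is 9, for 3, so 3 has the highest closeness.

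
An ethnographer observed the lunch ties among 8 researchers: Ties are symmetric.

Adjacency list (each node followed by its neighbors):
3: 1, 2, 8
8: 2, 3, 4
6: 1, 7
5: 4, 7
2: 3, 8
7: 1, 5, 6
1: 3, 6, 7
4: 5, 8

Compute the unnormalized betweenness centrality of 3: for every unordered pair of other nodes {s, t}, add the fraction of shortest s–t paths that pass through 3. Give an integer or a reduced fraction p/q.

Pairs whose geodesics pass through 3 — 6–8: 1; 6–2: 1; 7–8: 1/2; 7–2: 1; 4–1: 1/2; 8–1: 1; 2–1: 1.
All other pairs contribute 0.
Summing the contributions gives betweenness(3) = 6.

6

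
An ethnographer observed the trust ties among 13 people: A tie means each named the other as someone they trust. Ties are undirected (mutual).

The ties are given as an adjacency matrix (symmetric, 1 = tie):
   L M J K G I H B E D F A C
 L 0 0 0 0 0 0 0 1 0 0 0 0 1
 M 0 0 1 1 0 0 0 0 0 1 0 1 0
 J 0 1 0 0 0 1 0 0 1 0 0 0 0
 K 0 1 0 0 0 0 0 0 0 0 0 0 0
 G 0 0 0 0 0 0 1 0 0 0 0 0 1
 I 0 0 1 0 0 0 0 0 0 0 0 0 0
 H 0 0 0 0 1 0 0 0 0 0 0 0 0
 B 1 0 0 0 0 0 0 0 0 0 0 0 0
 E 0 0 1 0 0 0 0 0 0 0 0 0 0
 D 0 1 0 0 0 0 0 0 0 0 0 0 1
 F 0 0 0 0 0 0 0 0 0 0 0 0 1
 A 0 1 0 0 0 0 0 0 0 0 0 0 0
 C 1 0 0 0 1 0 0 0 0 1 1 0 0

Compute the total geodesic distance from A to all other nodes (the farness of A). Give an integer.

Distances from A: B:5, C:3, D:2, E:3, F:4, G:4, H:5, I:3, J:2, K:2, L:4, M:1.
Sum = 5 + 3 + 2 + 3 + 4 + 4 + 5 + 3 + 2 + 2 + 4 + 1 = 38.

38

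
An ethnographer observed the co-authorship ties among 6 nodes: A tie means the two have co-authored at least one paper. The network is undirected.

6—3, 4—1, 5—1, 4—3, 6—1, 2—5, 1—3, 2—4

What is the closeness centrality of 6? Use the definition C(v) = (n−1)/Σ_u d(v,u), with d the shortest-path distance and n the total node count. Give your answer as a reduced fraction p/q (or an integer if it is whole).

5/9

Distances from 6: 1:1, 2:3, 3:1, 4:2, 5:2. Sum = 9.
n = 6, so closeness = 5/9.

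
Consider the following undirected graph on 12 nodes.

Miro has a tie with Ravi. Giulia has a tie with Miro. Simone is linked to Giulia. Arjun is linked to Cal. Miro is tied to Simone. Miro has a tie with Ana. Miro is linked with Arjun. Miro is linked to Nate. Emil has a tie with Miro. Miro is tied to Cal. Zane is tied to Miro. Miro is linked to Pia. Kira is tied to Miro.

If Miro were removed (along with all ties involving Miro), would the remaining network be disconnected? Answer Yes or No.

Yes

Removing Miro leaves {Zane} with no path to {Nate}, so the network splits into 9 components. Miro is a cut vertex.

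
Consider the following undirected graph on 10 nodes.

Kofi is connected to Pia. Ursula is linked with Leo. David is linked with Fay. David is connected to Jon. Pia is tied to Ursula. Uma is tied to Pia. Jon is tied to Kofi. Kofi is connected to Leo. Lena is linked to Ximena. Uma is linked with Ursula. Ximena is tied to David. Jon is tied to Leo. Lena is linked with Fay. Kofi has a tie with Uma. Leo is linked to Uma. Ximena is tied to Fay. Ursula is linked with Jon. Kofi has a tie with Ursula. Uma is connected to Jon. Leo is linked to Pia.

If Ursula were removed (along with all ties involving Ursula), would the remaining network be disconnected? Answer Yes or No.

No

Even without Ursula, every remaining node can still reach every other (the residual graph is connected), so Ursula is not a cut vertex.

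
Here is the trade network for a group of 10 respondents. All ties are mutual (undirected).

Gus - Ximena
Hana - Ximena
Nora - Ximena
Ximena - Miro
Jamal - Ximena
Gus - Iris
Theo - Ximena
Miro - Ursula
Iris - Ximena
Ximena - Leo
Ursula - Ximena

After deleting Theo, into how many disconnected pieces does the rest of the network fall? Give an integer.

Theo's neighbors (Ximena) remain reachable from one another through other ties, so the rest of the network stays in one piece.

1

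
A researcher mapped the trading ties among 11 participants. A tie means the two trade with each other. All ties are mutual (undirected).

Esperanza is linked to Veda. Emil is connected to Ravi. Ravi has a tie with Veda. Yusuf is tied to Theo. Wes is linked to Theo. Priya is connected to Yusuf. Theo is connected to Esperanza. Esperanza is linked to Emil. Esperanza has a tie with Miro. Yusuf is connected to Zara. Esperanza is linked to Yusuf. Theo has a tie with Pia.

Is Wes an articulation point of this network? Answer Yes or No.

No

Even without Wes, every remaining node can still reach every other (the residual graph is connected), so Wes is not a cut vertex.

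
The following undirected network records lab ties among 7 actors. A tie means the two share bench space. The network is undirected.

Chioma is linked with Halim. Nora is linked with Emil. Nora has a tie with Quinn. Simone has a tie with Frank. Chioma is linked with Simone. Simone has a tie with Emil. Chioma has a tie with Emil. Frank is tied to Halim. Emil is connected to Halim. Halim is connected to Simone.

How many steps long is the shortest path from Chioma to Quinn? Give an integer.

One shortest route is Chioma – Emil – Nora – Quinn, which uses 3 edges, and at distance 2 from Chioma we only reach {Frank, Nora}, which does not include Quinn. So d(Chioma,Quinn) = 3.

3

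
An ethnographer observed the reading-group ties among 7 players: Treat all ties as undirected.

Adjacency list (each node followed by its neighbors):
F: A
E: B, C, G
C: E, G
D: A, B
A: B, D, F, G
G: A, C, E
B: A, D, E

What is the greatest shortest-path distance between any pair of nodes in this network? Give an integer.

3

Eccentricity of each node (its greatest distance to any other): A:2, B:2, C:3, D:3, E:3, F:3, G:2.
The maximum eccentricity is 3, realized for instance by the pair E–F via E – G – A – F. So the diameter is 3.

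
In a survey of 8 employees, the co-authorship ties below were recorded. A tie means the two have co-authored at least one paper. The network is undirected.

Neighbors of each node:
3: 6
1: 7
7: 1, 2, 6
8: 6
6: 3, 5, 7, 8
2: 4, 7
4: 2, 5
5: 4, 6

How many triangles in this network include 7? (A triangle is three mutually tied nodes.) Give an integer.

7's neighbors are 1, 2, and 6, but none of them are tied to each other, so no triangle contains 7.

0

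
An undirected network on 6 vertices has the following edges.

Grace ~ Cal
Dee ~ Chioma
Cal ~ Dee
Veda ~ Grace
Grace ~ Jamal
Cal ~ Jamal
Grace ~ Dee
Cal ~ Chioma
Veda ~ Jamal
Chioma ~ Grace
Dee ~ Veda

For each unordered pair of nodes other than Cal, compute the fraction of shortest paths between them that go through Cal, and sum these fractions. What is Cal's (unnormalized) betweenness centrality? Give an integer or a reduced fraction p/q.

5/6

Pairs whose geodesics pass through Cal — Jamal–Dee: 1/3; Jamal–Chioma: 1/2.
All other pairs contribute 0.
Summing the contributions gives betweenness(Cal) = 5/6.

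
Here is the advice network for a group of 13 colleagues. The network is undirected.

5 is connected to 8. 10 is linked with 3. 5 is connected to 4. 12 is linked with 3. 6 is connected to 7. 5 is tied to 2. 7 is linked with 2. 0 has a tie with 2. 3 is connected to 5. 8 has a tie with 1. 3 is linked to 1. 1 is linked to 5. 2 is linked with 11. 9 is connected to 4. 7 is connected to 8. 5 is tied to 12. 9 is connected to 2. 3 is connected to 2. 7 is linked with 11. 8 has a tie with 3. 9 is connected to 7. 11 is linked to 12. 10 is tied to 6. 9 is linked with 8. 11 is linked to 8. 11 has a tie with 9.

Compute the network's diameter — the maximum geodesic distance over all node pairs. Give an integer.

3

Eccentricity of each node (its greatest distance to any other): 0:3, 1:3, 2:2, 3:2, 4:3, 5:3, 6:3, 7:2, 8:3, 9:3, 10:3, 11:3, 12:3.
The maximum eccentricity is 3, realized for instance by the pair 9–10 via 9 – 7 – 6 – 10. So the diameter is 3.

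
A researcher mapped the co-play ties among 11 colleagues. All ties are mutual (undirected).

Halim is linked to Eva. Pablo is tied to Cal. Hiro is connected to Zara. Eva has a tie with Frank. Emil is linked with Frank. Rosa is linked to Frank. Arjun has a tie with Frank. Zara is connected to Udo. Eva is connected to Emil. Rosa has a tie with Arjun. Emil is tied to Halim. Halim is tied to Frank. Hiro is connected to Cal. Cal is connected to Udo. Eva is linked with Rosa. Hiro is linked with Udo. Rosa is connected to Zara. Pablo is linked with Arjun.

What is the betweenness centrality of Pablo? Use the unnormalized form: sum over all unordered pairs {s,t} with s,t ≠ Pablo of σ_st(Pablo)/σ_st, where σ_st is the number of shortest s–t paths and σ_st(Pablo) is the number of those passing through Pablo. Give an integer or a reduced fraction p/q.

35/6

Pairs whose geodesics pass through Pablo — Cal–Halim: 1; Cal–Eva: 2/4; Cal–Rosa: 1/3; Cal–Arjun: 1; Cal–Frank: 1; Cal–Emil: 1; Udo–Arjun: 1/2; Hiro–Arjun: 1/2.
All other pairs contribute 0.
Summing the contributions gives betweenness(Pablo) = 35/6.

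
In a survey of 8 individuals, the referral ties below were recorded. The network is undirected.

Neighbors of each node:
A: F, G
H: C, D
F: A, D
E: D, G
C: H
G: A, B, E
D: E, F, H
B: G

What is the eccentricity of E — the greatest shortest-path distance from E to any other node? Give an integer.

3

Distances from E: A:2, B:2, C:3, D:1, F:2, G:1, H:2.
The largest is 3 (to C), so the eccentricity of E is 3.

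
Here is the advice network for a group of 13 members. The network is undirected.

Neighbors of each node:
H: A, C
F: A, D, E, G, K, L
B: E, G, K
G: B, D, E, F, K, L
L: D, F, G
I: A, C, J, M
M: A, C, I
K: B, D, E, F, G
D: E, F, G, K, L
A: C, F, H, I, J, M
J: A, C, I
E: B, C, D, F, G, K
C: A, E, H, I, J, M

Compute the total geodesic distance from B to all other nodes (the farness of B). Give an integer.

Distances from B: A:3, C:2, D:2, E:1, F:2, G:1, H:3, I:3, J:3, K:1, L:2, M:3.
Sum = 3 + 2 + 2 + 1 + 2 + 1 + 3 + 3 + 3 + 1 + 2 + 3 = 26.

26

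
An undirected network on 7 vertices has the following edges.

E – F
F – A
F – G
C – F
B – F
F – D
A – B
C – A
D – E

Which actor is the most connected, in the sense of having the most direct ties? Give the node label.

Degrees — A:3, B:2, C:2, D:2, E:2, F:6, G:1.
The maximum is 6, attained only by F.

F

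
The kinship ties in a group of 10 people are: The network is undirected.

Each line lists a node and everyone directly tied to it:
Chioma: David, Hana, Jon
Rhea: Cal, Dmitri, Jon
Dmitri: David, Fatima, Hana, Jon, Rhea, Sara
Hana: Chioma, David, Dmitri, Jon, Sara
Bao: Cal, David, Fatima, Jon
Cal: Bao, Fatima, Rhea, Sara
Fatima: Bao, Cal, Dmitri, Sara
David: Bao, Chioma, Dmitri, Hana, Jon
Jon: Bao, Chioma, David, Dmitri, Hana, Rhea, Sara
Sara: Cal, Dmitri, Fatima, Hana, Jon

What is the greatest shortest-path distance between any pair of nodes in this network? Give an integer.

3

Eccentricity of each node (its greatest distance to any other): Bao:2, Cal:3, Chioma:3, David:2, Dmitri:2, Fatima:3, Hana:2, Jon:2, Rhea:2, Sara:2.
The maximum eccentricity is 3, realized for instance by the pair Chioma–Fatima via Chioma – Hana – Sara – Fatima. So the diameter is 3.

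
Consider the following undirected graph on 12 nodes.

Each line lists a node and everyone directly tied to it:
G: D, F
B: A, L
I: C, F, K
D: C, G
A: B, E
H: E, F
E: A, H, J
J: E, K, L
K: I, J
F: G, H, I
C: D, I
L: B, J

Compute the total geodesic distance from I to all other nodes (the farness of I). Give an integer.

25

Distances from I: A:4, B:4, C:1, D:2, E:3, F:1, G:2, H:2, J:2, K:1, L:3.
Sum = 4 + 4 + 1 + 2 + 3 + 1 + 2 + 2 + 2 + 1 + 3 = 25.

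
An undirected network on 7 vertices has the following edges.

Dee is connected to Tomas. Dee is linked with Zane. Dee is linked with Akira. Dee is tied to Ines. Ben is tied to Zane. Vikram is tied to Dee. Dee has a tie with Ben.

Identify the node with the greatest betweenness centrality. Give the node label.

Dee

Unnormalized betweenness of each node: Akira:0, Ben:0, Dee:14, Ines:0, Tomas:0, Vikram:0, Zane:0.
Dee has the largest value, 14, making it the main broker — the node through which the most shortest paths run.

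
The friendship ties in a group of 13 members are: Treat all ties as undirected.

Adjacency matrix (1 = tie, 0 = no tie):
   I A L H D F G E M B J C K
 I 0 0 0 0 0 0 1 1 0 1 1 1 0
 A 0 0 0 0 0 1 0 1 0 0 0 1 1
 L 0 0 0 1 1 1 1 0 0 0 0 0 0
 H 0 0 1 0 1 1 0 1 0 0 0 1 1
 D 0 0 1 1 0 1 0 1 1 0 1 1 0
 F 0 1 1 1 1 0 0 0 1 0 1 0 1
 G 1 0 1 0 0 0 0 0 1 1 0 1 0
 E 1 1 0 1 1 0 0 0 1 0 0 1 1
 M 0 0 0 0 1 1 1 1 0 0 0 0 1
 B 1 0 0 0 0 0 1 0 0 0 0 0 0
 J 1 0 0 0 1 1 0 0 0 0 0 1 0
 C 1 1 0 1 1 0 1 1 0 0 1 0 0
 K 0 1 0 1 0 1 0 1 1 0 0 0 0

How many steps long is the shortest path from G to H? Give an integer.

2

One shortest route is G – L – H, which uses 2 edges, and G and H are not directly tied, so nothing shorter exists. So d(G,H) = 2.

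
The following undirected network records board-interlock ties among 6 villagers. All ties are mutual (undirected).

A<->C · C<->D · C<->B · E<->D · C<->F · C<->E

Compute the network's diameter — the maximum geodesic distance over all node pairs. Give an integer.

2

Eccentricity of each node (its greatest distance to any other): A:2, B:2, C:1, D:2, E:2, F:2.
The maximum eccentricity is 2, realized for instance by the pair F–E via F – C – E. So the diameter is 2.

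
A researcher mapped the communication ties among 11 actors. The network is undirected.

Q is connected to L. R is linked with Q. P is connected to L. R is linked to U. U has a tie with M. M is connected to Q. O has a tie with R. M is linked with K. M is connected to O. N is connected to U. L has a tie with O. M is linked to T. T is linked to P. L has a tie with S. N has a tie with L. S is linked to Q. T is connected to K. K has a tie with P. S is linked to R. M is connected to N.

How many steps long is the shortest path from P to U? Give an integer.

One shortest route is P – T – M – U, which uses 3 edges, and at distance 2 from P we only reach {M, N, O, Q, S}, which does not include U. So d(P,U) = 3.

3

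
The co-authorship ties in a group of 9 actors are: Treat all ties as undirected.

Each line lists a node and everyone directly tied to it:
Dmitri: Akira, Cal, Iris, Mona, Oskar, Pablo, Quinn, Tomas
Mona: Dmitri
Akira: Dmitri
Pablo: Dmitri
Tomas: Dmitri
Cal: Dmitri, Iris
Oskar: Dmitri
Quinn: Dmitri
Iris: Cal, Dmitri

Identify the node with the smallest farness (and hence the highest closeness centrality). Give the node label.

Farness (sum of distances to all others) for each node — Akira:15, Cal:14, Dmitri:8, Iris:14, Mona:15, Oskar:15, Pablo:15, Quinn:15, Tomas:15.
The smallest farness is 8, for Dmitri, so Dmitri has the highest closeness.

Dmitri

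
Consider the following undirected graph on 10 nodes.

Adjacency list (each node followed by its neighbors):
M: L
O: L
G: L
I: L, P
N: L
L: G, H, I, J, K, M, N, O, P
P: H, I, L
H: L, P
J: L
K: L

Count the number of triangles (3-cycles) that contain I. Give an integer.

I's neighbors: L and P.
Neighbor pairs that are themselves tied: I–L–P. Each forms one triangle with I, for 1 in total.

1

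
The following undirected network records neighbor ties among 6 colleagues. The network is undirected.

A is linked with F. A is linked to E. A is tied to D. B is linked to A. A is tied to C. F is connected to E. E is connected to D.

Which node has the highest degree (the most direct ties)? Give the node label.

A

Degrees — A:5, B:1, C:1, D:2, E:3, F:2.
The maximum is 5, attained only by A.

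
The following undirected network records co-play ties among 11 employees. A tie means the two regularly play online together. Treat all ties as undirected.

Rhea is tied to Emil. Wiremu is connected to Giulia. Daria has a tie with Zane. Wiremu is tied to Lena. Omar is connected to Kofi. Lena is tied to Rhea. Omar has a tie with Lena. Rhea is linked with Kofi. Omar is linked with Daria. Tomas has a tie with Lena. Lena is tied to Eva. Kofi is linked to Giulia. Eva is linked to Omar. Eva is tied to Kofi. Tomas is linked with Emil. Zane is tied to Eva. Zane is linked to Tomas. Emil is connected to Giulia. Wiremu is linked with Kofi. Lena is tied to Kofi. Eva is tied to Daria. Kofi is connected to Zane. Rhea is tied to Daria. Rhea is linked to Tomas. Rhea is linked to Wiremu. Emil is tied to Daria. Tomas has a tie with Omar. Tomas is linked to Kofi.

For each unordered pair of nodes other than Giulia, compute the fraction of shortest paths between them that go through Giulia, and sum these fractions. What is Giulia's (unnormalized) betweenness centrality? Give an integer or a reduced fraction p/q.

5/6

Pairs whose geodesics pass through Giulia — Wiremu–Emil: 1/2; Kofi–Emil: 1/3.
All other pairs contribute 0.
Summing the contributions gives betweenness(Giulia) = 5/6.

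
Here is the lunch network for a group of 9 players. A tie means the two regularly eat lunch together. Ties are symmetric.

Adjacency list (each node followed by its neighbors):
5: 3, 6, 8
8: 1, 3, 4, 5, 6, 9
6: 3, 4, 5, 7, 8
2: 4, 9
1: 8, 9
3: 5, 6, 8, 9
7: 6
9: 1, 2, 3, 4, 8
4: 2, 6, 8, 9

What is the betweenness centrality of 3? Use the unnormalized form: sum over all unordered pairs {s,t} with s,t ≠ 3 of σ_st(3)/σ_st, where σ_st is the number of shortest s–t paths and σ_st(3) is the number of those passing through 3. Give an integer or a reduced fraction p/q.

Pairs whose geodesics pass through 3 — 6–9: 1/3; 5–2: 1/4; 5–9: 1/2; 7–9: 1/3.
All other pairs contribute 0.
Summing the contributions gives betweenness(3) = 17/12.

17/12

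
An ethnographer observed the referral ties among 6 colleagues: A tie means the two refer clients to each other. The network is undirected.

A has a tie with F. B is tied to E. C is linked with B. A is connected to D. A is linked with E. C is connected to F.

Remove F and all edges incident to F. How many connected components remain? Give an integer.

1

F's neighbors (A and C) remain reachable from one another through other ties, so the rest of the network stays in one piece.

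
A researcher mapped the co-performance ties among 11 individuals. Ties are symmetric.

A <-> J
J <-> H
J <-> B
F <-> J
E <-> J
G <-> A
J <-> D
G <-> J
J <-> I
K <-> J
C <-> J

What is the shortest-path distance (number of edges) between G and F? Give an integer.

2

One shortest route is G – J – F, which uses 2 edges, and G and F are not directly tied, so nothing shorter exists. So d(G,F) = 2.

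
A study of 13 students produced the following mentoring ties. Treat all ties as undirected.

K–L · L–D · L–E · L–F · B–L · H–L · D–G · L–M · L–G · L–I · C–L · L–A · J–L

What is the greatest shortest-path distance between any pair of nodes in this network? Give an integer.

2

Eccentricity of each node (its greatest distance to any other): A:2, B:2, C:2, D:2, E:2, F:2, G:2, H:2, I:2, J:2, K:2, L:1, M:2.
The maximum eccentricity is 2, realized for instance by the pair D–I via D – L – I. So the diameter is 2.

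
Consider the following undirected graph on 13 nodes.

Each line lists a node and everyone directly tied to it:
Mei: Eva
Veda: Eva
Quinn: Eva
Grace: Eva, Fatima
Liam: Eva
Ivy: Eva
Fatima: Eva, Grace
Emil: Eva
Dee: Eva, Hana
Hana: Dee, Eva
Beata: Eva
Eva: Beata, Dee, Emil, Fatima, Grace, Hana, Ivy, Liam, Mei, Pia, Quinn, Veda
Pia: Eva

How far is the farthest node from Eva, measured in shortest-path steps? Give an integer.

Distances from Eva: Beata:1, Dee:1, Emil:1, Fatima:1, Grace:1, Hana:1, Ivy:1, Liam:1, Mei:1, Pia:1, Quinn:1, Veda:1.
The largest is 1 (to Liam, Beata, Emil, Mei, Veda, Quinn, Hana, Fatima, Grace, Ivy, Dee, and Pia), so the eccentricity of Eva is 1.

1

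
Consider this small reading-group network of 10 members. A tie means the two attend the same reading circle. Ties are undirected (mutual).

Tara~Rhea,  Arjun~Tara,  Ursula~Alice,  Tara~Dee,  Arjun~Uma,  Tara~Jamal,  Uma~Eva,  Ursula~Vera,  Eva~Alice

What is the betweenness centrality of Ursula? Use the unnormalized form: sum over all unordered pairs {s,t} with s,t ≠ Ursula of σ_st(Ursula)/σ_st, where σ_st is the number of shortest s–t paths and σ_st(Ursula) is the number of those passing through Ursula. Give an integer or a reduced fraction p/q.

Pairs whose geodesics pass through Ursula — Uma–Vera: 1; Vera–Alice: 1; Vera–Dee: 1; Vera–Jamal: 1; Vera–Arjun: 1; Vera–Rhea: 1; Vera–Eva: 1; Vera–Tara: 1.
All other pairs contribute 0.
Summing the contributions gives betweenness(Ursula) = 8.

8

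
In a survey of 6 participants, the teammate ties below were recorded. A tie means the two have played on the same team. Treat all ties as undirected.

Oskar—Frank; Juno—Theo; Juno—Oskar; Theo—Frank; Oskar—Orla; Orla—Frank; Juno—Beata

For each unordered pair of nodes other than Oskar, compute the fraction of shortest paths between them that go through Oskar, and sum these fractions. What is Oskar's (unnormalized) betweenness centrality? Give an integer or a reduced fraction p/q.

3

Pairs whose geodesics pass through Oskar — Frank–Juno: 1/2; Frank–Beata: 1/2; Orla–Juno: 1; Orla–Beata: 1.
All other pairs contribute 0.
Summing the contributions gives betweenness(Oskar) = 3.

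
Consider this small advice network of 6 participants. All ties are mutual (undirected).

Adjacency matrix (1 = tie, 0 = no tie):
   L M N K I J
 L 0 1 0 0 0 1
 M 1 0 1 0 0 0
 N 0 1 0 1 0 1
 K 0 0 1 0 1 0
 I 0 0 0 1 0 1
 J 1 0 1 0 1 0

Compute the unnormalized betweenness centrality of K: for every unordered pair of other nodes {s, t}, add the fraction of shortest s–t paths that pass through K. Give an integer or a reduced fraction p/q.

5/6

Pairs whose geodesics pass through K — M–I: 1/3; N–I: 1/2.
All other pairs contribute 0.
Summing the contributions gives betweenness(K) = 5/6.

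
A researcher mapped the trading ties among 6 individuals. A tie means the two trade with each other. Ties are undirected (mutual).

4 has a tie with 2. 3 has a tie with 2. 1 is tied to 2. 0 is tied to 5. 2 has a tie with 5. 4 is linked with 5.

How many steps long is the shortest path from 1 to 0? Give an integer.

One shortest route is 1 – 2 – 5 – 0, which uses 3 edges, and at distance 2 from 1 we only reach {3, 4, 5}, which does not include 0. So d(1,0) = 3.

3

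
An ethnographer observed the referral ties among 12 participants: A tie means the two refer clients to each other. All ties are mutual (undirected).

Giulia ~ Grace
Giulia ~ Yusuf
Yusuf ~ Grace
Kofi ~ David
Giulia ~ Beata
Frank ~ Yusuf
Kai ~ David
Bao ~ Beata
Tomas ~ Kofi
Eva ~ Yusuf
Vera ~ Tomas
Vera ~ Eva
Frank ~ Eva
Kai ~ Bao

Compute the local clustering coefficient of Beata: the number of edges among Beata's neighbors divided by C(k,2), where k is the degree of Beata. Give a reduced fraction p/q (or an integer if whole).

0

Beata's neighbors: Bao and Giulia (k = 2).
Possible neighbor pairs: C(2,2) = 1. Edges among them: none → e = 0.
Clustering(Beata) = 0/1.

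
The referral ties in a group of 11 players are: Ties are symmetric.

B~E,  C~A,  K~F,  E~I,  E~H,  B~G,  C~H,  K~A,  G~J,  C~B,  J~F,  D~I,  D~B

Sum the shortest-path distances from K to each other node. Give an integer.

Distances from K: A:1, B:3, C:2, D:4, E:4, F:1, G:3, H:3, I:5, J:2.
Sum = 1 + 3 + 2 + 4 + 4 + 1 + 3 + 3 + 5 + 2 = 28.

28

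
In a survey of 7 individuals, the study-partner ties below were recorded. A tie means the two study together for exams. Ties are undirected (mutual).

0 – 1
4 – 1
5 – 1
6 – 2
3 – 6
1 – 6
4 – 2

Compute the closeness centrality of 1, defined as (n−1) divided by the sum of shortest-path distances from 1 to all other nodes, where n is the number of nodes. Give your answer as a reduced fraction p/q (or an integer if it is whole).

Distances from 1: 0:1, 2:2, 3:2, 4:1, 5:1, 6:1. Sum = 8.
n = 7, so closeness = 6/8 = 3/4.

3/4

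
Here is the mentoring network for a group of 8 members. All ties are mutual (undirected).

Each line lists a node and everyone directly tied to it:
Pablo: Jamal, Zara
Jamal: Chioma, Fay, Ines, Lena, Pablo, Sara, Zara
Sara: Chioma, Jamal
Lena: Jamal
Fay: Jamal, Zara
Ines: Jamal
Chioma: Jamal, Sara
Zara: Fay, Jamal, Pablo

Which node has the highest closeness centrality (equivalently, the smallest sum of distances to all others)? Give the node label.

Farness (sum of distances to all others) for each node — Chioma:12, Fay:12, Ines:13, Jamal:7, Lena:13, Pablo:12, Sara:12, Zara:11.
The smallest farness is 7, for Jamal, so Jamal has the highest closeness.

Jamal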